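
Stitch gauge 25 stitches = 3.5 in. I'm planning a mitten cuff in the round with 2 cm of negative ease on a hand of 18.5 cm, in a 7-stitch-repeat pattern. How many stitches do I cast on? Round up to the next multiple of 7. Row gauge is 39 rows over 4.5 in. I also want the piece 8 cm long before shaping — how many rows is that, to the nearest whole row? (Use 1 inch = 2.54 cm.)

Cast on 49 stitches; work 27 rows.

Finished = 18.5 − 2 = 16.5 cm.
16.5 cm × 1/2.54 = 6.50 inches.
25/3.5 = 7.143 sts per in; 6.50 × 7.143 = 46.40 sts.
Next multiple of 7 → 49.
8 cm = 3.15 inches; × 8.667 = 27.30 → 27 rows.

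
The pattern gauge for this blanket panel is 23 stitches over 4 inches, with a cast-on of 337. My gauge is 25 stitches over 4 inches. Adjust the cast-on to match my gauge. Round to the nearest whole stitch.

Cast on 366 stitches.

Scale factor = 25 / 23 = 1.087.
337 × 25 / 23 = 366.30 sts.
→ 366 sts.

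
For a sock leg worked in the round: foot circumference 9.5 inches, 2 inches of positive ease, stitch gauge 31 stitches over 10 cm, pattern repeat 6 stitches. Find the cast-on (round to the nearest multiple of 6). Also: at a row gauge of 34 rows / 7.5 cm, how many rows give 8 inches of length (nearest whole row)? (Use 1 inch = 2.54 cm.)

Cast on 90 stitches; work 92 rows.

Finished = 9.5 + 2 = 11.5 inches.
11.5 inches × 2.54 = 29.21 cm.
31/10 = 3.1 sts per cm; 29.21 × 3.1 = 90.55 sts.
Nearest multiple of 6 → 90.
8 inches = 20.32 cm; × 4.533 = 92.12 → 92 rows.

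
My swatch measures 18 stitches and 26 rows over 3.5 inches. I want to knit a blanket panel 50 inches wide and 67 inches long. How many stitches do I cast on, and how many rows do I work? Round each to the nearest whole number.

Stitch gauge = 18/3.5 = 5.143 sts/in; 50 × 5.143 = 257.14 → 257 sts.
Row gauge = 26/3.5 = 7.429 rows/in; 67 × 7.429 = 497.71 → 498 rows.

Cast on 257 stitches and work 498 rows.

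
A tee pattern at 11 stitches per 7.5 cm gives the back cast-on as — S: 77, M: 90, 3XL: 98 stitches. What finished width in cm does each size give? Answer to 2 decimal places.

S 52.50 cm; M 61.36 cm; 3XL 66.82 cm.

11/7.5 = 1.467 sts per cm.
S: 77 / 1.467 = 52.500 → 52.50 cm.
M: 90 / 1.467 = 61.364 → 61.36 cm.
3XL: 98 / 1.467 = 66.818 → 66.82 cm.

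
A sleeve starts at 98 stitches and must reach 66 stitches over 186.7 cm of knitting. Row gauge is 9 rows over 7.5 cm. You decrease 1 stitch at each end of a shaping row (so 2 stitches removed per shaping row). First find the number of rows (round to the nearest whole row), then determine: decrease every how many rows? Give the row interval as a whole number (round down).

Rows = 186.7 × 1.2 = 224.0 → 224 rows.
Stitches to remove: 32 → 16 shaping rows (at 2 st each).
224 / 16 = 14.00 → every 14 rows.

Decrease every 14th row.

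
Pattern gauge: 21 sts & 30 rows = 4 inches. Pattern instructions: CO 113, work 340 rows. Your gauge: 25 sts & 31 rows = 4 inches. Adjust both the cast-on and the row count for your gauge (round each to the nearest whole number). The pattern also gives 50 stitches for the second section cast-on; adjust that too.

Stitches: 113 × 25/21 = 134.52 → 135.
Rows: 340 × 31/30 = 351.33 → 351.
second section cast-on: 50 × 25/21 = 59.52 → 60.

Cast on 135 stitches; work 351 rows; second section cast-on 60 stitches.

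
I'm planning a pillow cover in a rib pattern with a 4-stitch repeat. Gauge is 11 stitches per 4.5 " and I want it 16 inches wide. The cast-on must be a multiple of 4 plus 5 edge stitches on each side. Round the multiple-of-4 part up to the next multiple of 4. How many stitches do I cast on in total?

CO 42 sts.

11 / 4.5 = 2.444 sts per inch.
16 × 2.444 = 39.11 sts.
Less 10 edge sts → 29.11 for the repeat.
Next multiple of 4: 32.
Add back 10 edge sts → 42.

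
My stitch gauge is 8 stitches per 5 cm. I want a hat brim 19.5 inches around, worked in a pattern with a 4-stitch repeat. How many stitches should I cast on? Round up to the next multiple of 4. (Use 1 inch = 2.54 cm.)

Cast on 80 stitches.

19.5 in = 19.5 × 2.54 = 49.53 cm.
8 / 5 = 1.6 sts/cm.
49.53 × 1.6 = 79.25 sts.
→ 80.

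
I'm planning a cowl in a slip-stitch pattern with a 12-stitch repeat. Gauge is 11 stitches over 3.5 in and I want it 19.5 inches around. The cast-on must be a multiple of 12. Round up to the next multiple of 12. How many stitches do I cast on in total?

CO 72 sts.

11 / 3.5 = 3.143 sts per inch.
19.5 × 3.143 = 61.29 sts.
Next multiple of 12: 72.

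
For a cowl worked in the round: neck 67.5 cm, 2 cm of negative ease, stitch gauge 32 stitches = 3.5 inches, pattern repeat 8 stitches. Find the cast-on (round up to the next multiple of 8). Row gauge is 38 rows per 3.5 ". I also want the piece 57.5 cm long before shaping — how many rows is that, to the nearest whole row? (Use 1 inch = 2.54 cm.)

Cast on 240 stitches; work 246 rows.

Finished = 67.5 − 2 = 65.5 cm.
65.5 cm × 1/2.54 = 25.79 inches.
32/3.5 = 9.143 sts per in; 25.79 × 9.143 = 235.77 sts.
Next multiple of 8 → 240.
57.5 cm = 22.64 inches; × 10.857 = 245.78 → 246 rows.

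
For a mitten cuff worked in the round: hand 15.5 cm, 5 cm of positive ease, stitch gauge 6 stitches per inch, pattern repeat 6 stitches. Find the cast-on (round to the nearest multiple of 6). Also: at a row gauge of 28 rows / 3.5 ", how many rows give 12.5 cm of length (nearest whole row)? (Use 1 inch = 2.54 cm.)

Cast on 48 stitches; work 39 rows.

Finished = 15.5 + 5 = 20.5 cm.
20.5 cm × 1/2.54 = 8.07 inches.
6/1 = 6 sts per in; 8.07 × 6 = 48.43 sts.
Nearest multiple of 6 → 48.
12.5 cm = 4.92 inches; × 8 = 39.37 → 39 rows.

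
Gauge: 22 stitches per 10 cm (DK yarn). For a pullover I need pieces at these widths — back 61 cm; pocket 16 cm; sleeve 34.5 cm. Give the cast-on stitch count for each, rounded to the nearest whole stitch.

back 134; pocket 35; sleeve 76.

Rate = 22/10 = 2.2 sts per cm.
back: 61 × 2.2 = 134.20 → 134.
pocket: 16 × 2.2 = 35.20 → 35.
sleeve: 34.5 × 2.2 = 75.90 → 76.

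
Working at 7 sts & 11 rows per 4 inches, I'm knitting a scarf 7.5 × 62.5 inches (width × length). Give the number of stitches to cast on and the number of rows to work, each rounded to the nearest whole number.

Stitch gauge = 7/4 = 1.75 sts/in; 7.5 × 1.75 = 13.12 → 13 sts.
Row gauge = 11/4 = 2.75 rows/in; 62.5 × 2.75 = 171.88 → 172 rows.

Cast on 13 stitches and work 172 rows.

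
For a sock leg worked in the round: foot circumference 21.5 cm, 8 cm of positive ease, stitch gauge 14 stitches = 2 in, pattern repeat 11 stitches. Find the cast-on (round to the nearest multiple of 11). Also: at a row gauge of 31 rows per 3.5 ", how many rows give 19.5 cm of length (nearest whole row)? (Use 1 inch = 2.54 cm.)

Cast on 77 stitches; work 68 rows.

Finished = 21.5 + 8 = 29.5 cm.
29.5 cm × 1/2.54 = 11.61 inches.
14/2 = 7 sts per in; 11.61 × 7 = 81.30 sts.
Nearest multiple of 11 → 77.
19.5 cm = 7.68 inches; × 8.857 = 68.00 → 68 rows.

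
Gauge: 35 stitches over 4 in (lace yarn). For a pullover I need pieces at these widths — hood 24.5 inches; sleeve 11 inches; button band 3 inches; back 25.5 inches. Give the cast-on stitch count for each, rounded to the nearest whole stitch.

Rate = 35/4 = 8.75 sts per in.
hood: 24.5 × 8.75 = 214.38 → 214.
sleeve: 11 × 8.75 = 96.25 → 96.
button band: 3 × 8.75 = 26.25 → 26.
back: 25.5 × 8.75 = 223.12 → 223.

hood 214; sleeve 96; button band 26; back 223.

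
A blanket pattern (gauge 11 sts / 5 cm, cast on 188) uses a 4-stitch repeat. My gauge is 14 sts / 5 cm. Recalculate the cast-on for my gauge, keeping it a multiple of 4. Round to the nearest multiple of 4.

188 × 14 / 11 = 239.27.
Nearest multiple of 4: 240.

Cast on 240 stitches.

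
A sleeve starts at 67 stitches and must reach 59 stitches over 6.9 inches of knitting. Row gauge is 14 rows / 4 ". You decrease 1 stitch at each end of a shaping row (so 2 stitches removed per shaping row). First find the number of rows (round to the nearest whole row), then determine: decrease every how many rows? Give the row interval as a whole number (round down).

Rows = 6.9 × 3.5 = 24.2 → 24 rows.
Stitches to remove: 8 → 4 shaping rows (at 2 st each).
24 / 4 = 6.00 → every 6 rows.

Decrease every 6th row.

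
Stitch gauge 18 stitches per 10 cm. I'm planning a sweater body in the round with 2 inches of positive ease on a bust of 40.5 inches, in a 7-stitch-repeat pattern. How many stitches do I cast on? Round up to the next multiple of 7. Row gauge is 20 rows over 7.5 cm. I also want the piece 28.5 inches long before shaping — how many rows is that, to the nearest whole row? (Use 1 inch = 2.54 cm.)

Cast on 196 stitches; work 193 rows.

Finished = 40.5 + 2 = 42.5 inches.
42.5 inches × 2.54 = 107.95 cm.
18/10 = 1.8 sts per cm; 107.95 × 1.8 = 194.31 sts.
Next multiple of 7 → 196.
28.5 inches = 72.39 cm; × 2.667 = 193.04 → 193 rows.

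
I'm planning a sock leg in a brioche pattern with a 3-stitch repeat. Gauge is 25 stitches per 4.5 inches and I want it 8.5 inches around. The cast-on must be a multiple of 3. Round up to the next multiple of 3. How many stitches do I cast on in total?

Cast on 48 stitches.

25 / 4.5 = 5.556 sts per inch.
8.5 × 5.556 = 47.22 sts.
Next multiple of 3: 48.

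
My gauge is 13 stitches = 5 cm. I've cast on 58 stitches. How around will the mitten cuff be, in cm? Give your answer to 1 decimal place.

13 stitches / 5 cm = 2.6 stitches per cm.
58 / 2.6 = 22.31 cm.

22.3 cm.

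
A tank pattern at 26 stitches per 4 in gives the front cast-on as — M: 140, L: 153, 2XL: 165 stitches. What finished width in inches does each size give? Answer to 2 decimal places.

26/4 = 6.5 sts per in.
M: 140 / 6.5 = 21.538 → 21.54 in.
L: 153 / 6.5 = 23.538 → 23.54 in.
2XL: 165 / 6.5 = 25.385 → 25.38 in.

M 21.54 inches; L 23.54 inches; 2XL 25.38 inches.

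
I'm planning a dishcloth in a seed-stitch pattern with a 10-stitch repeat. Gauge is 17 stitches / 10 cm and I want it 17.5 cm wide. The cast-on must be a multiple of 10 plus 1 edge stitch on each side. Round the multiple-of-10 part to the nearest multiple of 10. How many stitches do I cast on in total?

17 / 10 = 1.7 sts per cm.
17.5 × 1.7 = 29.75 sts.
Less 2 edge sts → 27.75 for the repeat.
Nearest multiple of 10: 30.
Add back 2 edge sts → 32.

Cast on 32 stitches.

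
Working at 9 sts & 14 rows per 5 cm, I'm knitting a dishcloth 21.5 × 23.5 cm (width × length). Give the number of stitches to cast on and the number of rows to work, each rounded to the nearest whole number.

Stitch gauge = 9/5 = 1.8 sts/cm; 21.5 × 1.8 = 38.70 → 39 sts.
Row gauge = 14/5 = 2.8 rows/cm; 23.5 × 2.8 = 65.80 → 66 rows.

Cast on 39 stitches and work 66 rows.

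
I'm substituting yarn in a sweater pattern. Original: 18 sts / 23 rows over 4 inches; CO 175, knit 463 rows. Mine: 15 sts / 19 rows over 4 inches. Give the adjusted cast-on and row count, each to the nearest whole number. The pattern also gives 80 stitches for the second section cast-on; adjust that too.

Stitches: 175 × 15/18 = 145.83 → 146.
Rows: 463 × 19/23 = 382.48 → 382.
second section cast-on: 80 × 15/18 = 66.67 → 67.

Cast on 146 stitches; work 382 rows; second section cast-on 67 stitches.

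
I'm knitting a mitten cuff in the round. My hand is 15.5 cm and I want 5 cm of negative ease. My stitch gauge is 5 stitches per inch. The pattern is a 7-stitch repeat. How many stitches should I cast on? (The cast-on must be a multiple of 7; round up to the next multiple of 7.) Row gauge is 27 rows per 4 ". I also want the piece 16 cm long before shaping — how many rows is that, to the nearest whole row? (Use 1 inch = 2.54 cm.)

Cast on 21 stitches; work 43 rows.

Finished = 15.5 − 5 = 10.5 cm.
10.5 cm × 1/2.54 = 4.13 inches.
5/1 = 5 sts per in; 4.13 × 5 = 20.67 sts.
Next multiple of 7 → 21.
16 cm = 6.30 inches; × 6.75 = 42.52 → 43 rows.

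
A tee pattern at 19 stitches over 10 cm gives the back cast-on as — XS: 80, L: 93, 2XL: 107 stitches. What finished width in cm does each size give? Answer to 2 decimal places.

XS 42.11 cm; L 48.95 cm; 2XL 56.32 cm.

19/10 = 1.9 sts per cm.
XS: 80 / 1.9 = 42.105 → 42.11 cm.
L: 93 / 1.9 = 48.947 → 48.95 cm.
2XL: 107 / 1.9 = 56.316 → 56.32 cm.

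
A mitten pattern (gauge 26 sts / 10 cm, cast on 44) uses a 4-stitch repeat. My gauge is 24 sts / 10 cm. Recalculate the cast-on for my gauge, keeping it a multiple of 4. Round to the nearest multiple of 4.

CO 40 sts.

44 × 24 / 26 = 40.62.
Nearest multiple of 4: 40.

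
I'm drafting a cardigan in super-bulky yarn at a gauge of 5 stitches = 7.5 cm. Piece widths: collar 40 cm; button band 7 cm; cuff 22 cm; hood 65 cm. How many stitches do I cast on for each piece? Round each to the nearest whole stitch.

Rate = 5/7.5 = 0.667 sts per cm.
collar: 40 × 0.667 = 26.67 → 27.
button band: 7 × 0.667 = 4.67 → 5.
cuff: 22 × 0.667 = 14.67 → 15.
hood: 65 × 0.667 = 43.33 → 43.

collar 27; button band 5; cuff 15; hood 43.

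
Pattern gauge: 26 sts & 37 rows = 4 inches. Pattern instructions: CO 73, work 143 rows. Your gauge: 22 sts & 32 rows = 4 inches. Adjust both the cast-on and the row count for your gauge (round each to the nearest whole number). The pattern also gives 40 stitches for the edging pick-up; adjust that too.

Cast on 62 stitches; work 124 rows; edging pick-up 34 stitches.

Stitches: 73 × 22/26 = 61.77 → 62.
Rows: 143 × 32/37 = 123.68 → 124.
edging pick-up: 40 × 22/26 = 33.85 → 34.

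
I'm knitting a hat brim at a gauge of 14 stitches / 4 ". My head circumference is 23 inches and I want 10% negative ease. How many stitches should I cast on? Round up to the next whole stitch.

73 stitches.

Finished = 23 × 0.90 = 20.70 in.
14 / 4 = 3.5 sts per inch.
20.70 × 3.5 = 72.45 sts.
→ 73 sts.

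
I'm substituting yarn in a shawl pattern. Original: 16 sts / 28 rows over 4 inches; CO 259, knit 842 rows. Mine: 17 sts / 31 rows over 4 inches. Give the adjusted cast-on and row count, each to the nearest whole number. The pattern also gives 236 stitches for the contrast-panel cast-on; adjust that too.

Cast on 275 stitches; work 932 rows; contrast-panel cast-on 251 stitches.

Stitches: 259 × 17/16 = 275.19 → 275.
Rows: 842 × 31/28 = 932.21 → 932.
contrast-panel cast-on: 236 × 17/16 = 250.75 → 251.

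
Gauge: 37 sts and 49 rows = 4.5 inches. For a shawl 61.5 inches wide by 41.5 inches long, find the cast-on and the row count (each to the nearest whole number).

Stitch gauge = 37/4.5 = 8.222 sts/in; 61.5 × 8.222 = 505.67 → 506 sts.
Row gauge = 49/4.5 = 10.889 rows/in; 41.5 × 10.889 = 451.89 → 452 rows.

Cast on 506 stitches and work 452 rows.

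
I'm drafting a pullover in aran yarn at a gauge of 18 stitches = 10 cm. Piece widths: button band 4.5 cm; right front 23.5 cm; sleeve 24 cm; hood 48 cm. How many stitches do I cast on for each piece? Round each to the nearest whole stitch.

Rate = 18/10 = 1.8 sts per cm.
button band: 4.5 × 1.8 = 8.10 → 8.
right front: 23.5 × 1.8 = 42.30 → 42.
sleeve: 24 × 1.8 = 43.20 → 43.
hood: 48 × 1.8 = 86.40 → 86.

button band 8; right front 42; sleeve 43; hood 86.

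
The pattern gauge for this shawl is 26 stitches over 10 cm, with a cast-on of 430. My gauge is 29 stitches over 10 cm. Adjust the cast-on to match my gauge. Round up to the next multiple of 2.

Scale factor = 29 / 26 = 1.115.
430 × 29 / 26 = 479.62 sts.
→ 480 sts.

480 stitches.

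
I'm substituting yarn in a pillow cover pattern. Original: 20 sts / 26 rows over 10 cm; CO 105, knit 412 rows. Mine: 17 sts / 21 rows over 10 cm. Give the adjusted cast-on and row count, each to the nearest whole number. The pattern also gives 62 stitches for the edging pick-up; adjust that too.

Cast on 89 stitches; work 333 rows; edging pick-up 53 stitches.

Stitches: 105 × 17/20 = 89.25 → 89.
Rows: 412 × 21/26 = 332.77 → 333.
edging pick-up: 62 × 17/20 = 52.70 → 53.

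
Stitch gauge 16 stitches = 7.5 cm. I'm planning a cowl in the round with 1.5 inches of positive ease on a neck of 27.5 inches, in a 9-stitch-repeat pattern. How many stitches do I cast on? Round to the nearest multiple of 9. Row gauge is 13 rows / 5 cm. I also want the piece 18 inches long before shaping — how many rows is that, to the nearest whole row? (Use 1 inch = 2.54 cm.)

Finished = 27.5 + 1.5 = 29 inches.
29 inches × 2.54 = 73.66 cm.
16/7.5 = 2.133 sts per cm; 73.66 × 2.133 = 157.14 sts.
Nearest multiple of 9 → 153.
18 inches = 45.72 cm; × 2.6 = 118.87 → 119 rows.

Cast on 153 stitches; work 119 rows.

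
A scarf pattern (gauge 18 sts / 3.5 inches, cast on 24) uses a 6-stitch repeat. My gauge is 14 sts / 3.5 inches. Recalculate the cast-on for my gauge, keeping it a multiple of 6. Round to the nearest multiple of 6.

24 × 14 / 18 = 18.67.
Nearest multiple of 6: 18.

CO 18 sts.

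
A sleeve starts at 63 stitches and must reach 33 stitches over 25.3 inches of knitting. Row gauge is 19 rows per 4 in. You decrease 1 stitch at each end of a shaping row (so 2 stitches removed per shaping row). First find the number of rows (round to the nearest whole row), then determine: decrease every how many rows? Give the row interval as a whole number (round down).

Decrease every 8th row.

Rows = 25.3 × 4.75 = 120.2 → 120 rows.
Stitches to remove: 30 → 15 shaping rows (at 2 st each).
120 / 15 = 8.00 → every 8 rows.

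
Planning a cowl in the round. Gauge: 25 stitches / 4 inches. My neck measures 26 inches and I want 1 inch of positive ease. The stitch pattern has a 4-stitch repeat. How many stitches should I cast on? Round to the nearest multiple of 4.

Cast on 168 stitches.

Finished = 26 + 1 = 27 inches.
25 / 4 = 6.25 sts/in.
27 × 6.25 = 168.75 sts.
Nearest multiple of 4: 168.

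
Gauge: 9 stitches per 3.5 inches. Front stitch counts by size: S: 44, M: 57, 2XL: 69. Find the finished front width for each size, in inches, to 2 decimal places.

S 17.11 inches; M 22.17 inches; 2XL 26.83 inches.

9/3.5 = 2.571 sts per in.
S: 44 / 2.571 = 17.111 → 17.11 in.
M: 57 / 2.571 = 22.167 → 22.17 in.
2XL: 69 / 2.571 = 26.833 → 26.83 in.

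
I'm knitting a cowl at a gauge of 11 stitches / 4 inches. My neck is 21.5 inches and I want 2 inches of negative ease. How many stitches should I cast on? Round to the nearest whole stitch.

Finished = 21.5 − 2 = 19.5 in.
11 / 4 = 2.75 sts per inch.
19.50 × 2.75 = 53.62 sts.
→ 54 sts.

54 stitches.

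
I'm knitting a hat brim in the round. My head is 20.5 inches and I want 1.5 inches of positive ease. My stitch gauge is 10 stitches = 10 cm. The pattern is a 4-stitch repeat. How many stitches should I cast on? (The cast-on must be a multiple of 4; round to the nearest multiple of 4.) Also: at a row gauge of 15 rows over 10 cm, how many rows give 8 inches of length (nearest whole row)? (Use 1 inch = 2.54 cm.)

Finished = 20.5 + 1.5 = 22 inches.
22 inches × 2.54 = 55.88 cm.
10/10 = 1 sts per cm; 55.88 × 1 = 55.88 sts.
Nearest multiple of 4 → 56.
8 inches = 20.32 cm; × 1.5 = 30.48 → 30 rows.

Cast on 56 stitches; work 30 rows.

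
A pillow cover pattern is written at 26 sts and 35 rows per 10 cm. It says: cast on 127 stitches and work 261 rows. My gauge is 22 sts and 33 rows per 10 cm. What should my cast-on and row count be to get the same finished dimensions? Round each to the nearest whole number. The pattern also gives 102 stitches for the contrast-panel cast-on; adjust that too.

Cast on 107 stitches; work 246 rows; contrast-panel cast-on 86 stitches.

Stitches: 127 × 22/26 = 107.46 → 107.
Rows: 261 × 33/35 = 246.09 → 246.
contrast-panel cast-on: 102 × 22/26 = 86.31 → 86.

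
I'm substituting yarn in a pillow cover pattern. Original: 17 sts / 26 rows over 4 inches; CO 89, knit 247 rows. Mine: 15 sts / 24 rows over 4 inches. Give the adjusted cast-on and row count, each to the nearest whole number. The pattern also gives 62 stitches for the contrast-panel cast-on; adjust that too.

Cast on 79 stitches; work 228 rows; contrast-panel cast-on 55 stitches.

Stitches: 89 × 15/17 = 78.53 → 79.
Rows: 247 × 24/26 = 228.00 → 228.
contrast-panel cast-on: 62 × 15/17 = 54.71 → 55.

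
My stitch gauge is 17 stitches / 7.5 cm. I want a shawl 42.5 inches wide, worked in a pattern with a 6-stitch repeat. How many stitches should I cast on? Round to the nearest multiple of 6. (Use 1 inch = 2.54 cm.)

42.5 in = 42.5 × 2.54 = 107.95 cm.
17 / 7.5 = 2.267 sts/cm.
107.95 × 2.267 = 244.69 sts.
→ 246.

246 stitches.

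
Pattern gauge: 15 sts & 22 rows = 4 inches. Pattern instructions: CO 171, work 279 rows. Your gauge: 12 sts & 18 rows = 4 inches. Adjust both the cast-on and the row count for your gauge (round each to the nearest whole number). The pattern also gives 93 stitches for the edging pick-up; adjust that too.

Cast on 137 stitches; work 228 rows; edging pick-up 74 stitches.

Stitches: 171 × 12/15 = 136.80 → 137.
Rows: 279 × 18/22 = 228.27 → 228.
edging pick-up: 93 × 12/15 = 74.40 → 74.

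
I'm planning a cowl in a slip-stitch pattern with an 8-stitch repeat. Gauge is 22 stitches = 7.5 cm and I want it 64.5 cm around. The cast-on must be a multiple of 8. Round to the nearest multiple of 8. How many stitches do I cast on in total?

CO 192 sts.

22 / 7.5 = 2.933 sts per cm.
64.5 × 2.933 = 189.20 sts.
Nearest multiple of 8: 192.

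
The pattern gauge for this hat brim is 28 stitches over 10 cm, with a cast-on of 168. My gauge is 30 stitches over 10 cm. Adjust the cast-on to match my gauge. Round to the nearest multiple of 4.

Cast on 180 stitches.

Scale factor = 30 / 28 = 1.071.
168 × 30 / 28 = 180.00 sts.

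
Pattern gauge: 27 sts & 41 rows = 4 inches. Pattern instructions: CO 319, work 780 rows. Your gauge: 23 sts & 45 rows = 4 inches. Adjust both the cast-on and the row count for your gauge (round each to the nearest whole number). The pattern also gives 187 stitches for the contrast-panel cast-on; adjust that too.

Stitches: 319 × 23/27 = 271.74 → 272.
Rows: 780 × 45/41 = 856.10 → 856.
contrast-panel cast-on: 187 × 23/27 = 159.30 → 159.

Cast on 272 stitches; work 856 rows; contrast-panel cast-on 159 stitches.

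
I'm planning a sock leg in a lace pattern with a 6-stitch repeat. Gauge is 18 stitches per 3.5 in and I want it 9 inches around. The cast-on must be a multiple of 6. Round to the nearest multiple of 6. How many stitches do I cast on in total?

18 / 3.5 = 5.143 sts per inch.
9 × 5.143 = 46.29 sts.
Nearest multiple of 6: 48.

Cast on 48 stitches.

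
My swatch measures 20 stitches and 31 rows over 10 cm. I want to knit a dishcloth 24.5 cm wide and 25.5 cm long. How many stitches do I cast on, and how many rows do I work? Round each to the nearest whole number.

Cast on 49 stitches and work 79 rows.

Stitch gauge = 20/10 = 2 sts/cm; 24.5 × 2 = 49.00 → 49 sts.
Row gauge = 31/10 = 3.1 rows/cm; 25.5 × 3.1 = 79.05 → 79 rows.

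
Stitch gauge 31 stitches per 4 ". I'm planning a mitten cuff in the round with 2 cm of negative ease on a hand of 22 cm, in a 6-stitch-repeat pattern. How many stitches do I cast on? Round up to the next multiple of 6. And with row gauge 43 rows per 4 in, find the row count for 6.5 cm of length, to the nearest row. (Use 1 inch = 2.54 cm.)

Finished = 22 − 2 = 20 cm.
20 cm × 1/2.54 = 7.87 inches.
31/4 = 7.75 sts per in; 7.87 × 7.75 = 61.02 sts.
Next multiple of 6 → 66.
6.5 cm = 2.56 inches; × 10.75 = 27.51 → 28 rows.

Cast on 66 stitches; work 28 rows.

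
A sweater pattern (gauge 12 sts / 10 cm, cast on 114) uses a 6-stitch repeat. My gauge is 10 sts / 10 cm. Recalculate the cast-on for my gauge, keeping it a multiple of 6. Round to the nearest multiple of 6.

114 × 10 / 12 = 95.00.
Nearest multiple of 6: 96.

Cast on 96 stitches.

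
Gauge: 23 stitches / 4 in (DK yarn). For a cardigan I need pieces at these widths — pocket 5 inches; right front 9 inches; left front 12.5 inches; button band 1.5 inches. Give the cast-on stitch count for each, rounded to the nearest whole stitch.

pocket 29; right front 52; left front 72; button band 9.

Rate = 23/4 = 5.75 sts per in.
pocket: 5 × 5.75 = 28.75 → 29.
right front: 9 × 5.75 = 51.75 → 52.
left front: 12.5 × 5.75 = 71.88 → 72.
button band: 1.5 × 5.75 = 8.62 → 9.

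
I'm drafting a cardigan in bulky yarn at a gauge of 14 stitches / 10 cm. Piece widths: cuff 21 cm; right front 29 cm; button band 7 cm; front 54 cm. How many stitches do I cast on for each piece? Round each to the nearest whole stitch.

Rate = 14/10 = 1.4 sts per cm.
cuff: 21 × 1.4 = 29.40 → 29.
right front: 29 × 1.4 = 40.60 → 41.
button band: 7 × 1.4 = 9.80 → 10.
front: 54 × 1.4 = 75.60 → 76.

cuff 29; right front 41; button band 10; front 76.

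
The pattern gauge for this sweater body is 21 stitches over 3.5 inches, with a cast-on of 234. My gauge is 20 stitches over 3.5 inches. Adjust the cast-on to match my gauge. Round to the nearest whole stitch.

Cast on 223 stitches.

Scale factor = 20 / 21 = 0.952.
234 × 20 / 21 = 222.86 sts.
→ 223 sts.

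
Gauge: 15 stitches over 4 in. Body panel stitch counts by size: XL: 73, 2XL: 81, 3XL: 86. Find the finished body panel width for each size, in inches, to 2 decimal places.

XL 19.47 inches; 2XL 21.60 inches; 3XL 22.93 inches.

15/4 = 3.75 sts per in.
XL: 73 / 3.75 = 19.467 → 19.47 in.
2XL: 81 / 3.75 = 21.600 → 21.60 in.
3XL: 86 / 3.75 = 22.933 → 22.93 in.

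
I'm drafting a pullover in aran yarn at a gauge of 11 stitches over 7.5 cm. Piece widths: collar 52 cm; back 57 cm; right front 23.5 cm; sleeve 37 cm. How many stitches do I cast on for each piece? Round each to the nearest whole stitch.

Rate = 11/7.5 = 1.467 sts per cm.
collar: 52 × 1.467 = 76.27 → 76.
back: 57 × 1.467 = 83.60 → 84.
right front: 23.5 × 1.467 = 34.47 → 34.
sleeve: 37 × 1.467 = 54.27 → 54.

collar 76; back 84; right front 34; sleeve 54.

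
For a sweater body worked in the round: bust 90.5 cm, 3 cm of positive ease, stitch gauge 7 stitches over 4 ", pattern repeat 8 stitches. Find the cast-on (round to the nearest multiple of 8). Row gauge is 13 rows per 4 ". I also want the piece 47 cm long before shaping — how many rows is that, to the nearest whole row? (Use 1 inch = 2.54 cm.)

Cast on 64 stitches; work 60 rows.

Finished = 90.5 + 3 = 93.5 cm.
93.5 cm × 1/2.54 = 36.81 inches.
7/4 = 1.75 sts per in; 36.81 × 1.75 = 64.42 sts.
Nearest multiple of 8 → 64.
47 cm = 18.50 inches; × 3.25 = 60.14 → 60 rows.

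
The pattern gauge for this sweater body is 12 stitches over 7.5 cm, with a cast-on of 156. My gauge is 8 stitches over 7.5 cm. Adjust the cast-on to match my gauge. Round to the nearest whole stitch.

CO 104 sts.

Scale factor = 8 / 12 = 0.667.
156 × 8 / 12 = 104.00 sts.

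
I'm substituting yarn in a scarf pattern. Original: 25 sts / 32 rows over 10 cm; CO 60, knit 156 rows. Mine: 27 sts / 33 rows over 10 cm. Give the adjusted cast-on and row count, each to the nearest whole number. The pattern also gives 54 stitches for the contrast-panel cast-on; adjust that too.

Stitches: 60 × 27/25 = 64.80 → 65.
Rows: 156 × 33/32 = 160.88 → 161.
contrast-panel cast-on: 54 × 27/25 = 58.32 → 58.

Cast on 65 stitches; work 161 rows; contrast-panel cast-on 58 stitches.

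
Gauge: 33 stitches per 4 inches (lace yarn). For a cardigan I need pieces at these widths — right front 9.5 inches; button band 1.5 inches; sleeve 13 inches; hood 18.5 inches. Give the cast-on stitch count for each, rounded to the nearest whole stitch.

Rate = 33/4 = 8.25 sts per in.
right front: 9.5 × 8.25 = 78.38 → 78.
button band: 1.5 × 8.25 = 12.38 → 12.
sleeve: 13 × 8.25 = 107.25 → 107.
hood: 18.5 × 8.25 = 152.62 → 153.

right front 78; button band 12; sleeve 107; hood 153.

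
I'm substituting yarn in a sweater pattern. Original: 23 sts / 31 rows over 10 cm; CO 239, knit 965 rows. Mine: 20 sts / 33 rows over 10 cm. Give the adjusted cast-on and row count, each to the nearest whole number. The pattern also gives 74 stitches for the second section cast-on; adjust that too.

Stitches: 239 × 20/23 = 207.83 → 208.
Rows: 965 × 33/31 = 1027.26 → 1027.
second section cast-on: 74 × 20/23 = 64.35 → 64.

Cast on 208 stitches; work 1027 rows; second section cast-on 64 stitches.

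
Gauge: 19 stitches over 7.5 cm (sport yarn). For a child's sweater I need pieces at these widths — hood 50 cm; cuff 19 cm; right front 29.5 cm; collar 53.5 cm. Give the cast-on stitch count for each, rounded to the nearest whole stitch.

hood 127; cuff 48; right front 75; collar 136.

Rate = 19/7.5 = 2.533 sts per cm.
hood: 50 × 2.533 = 126.67 → 127.
cuff: 19 × 2.533 = 48.13 → 48.
right front: 29.5 × 2.533 = 74.73 → 75.
collar: 53.5 × 2.533 = 135.53 → 136.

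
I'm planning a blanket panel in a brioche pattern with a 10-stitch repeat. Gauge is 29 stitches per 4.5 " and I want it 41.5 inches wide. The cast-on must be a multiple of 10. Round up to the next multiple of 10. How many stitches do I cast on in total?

270 stitches.

29 / 4.5 = 6.444 sts per inch.
41.5 × 6.444 = 267.44 sts.
Next multiple of 10: 270.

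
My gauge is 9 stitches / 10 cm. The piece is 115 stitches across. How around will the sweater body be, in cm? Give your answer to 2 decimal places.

127.78 cm.

9 stitches / 10 cm = 0.9 stitches per cm.
115 / 0.9 = 127.778 cm.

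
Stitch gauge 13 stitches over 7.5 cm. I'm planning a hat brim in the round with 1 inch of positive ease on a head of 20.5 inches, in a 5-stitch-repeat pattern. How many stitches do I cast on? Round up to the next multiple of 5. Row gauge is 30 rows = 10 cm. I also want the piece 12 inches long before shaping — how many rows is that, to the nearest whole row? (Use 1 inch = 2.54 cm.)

Cast on 95 stitches; work 91 rows.

Finished = 20.5 + 1 = 21.5 inches.
21.5 inches × 2.54 = 54.61 cm.
13/7.5 = 1.733 sts per cm; 54.61 × 1.733 = 94.66 sts.
Next multiple of 5 → 95.
12 inches = 30.48 cm; × 3 = 91.44 → 91 rows.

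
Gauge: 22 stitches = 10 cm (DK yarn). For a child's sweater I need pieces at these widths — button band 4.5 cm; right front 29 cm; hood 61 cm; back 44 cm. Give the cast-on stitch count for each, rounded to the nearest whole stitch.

button band 10; right front 64; hood 134; back 97.

Rate = 22/10 = 2.2 sts per cm.
button band: 4.5 × 2.2 = 9.90 → 10.
right front: 29 × 2.2 = 63.80 → 64.
hood: 61 × 2.2 = 134.20 → 134.
back: 44 × 2.2 = 96.80 → 97.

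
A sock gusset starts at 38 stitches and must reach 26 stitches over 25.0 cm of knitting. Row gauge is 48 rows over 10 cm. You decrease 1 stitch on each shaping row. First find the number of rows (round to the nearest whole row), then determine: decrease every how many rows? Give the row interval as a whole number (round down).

Decrease every 10th row.

Rows = 25.0 × 4.8 = 120.0 → 120 rows.
Stitches to remove: 12 → 12 shaping rows (at 1 st each).
120 / 12 = 10.00 → every 10 rows.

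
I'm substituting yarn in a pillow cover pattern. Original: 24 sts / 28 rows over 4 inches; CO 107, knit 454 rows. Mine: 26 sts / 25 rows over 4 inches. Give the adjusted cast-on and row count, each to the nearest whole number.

Cast on 116 stitches; work 405 rows.

Stitches: 107 × 26/24 = 115.92 → 116.
Rows: 454 × 25/28 = 405.36 → 405.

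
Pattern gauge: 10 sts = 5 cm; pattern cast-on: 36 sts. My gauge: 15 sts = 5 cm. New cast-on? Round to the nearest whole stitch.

Scale factor = 15 / 10 = 1.500.
36 × 15 / 10 = 54.00 sts.

Cast on 54 stitches.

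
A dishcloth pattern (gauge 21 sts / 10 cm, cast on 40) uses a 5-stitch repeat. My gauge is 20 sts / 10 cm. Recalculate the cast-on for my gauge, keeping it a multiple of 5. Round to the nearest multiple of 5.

40 × 20 / 21 = 38.10.
Nearest multiple of 5: 40.

Cast on 40 stitches.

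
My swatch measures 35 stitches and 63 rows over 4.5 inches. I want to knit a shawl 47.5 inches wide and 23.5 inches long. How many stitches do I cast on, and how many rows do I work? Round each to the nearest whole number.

Cast on 369 stitches and work 329 rows.

Stitch gauge = 35/4.5 = 7.778 sts/in; 47.5 × 7.778 = 369.44 → 369 sts.
Row gauge = 63/4.5 = 14 rows/in; 23.5 × 14 = 329.00 → 329 rows.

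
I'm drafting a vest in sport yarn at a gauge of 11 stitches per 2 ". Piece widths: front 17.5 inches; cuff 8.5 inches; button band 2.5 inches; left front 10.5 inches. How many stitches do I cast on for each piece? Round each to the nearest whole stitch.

front 96; cuff 47; button band 14; left front 58.

Rate = 11/2 = 5.5 sts per in.
front: 17.5 × 5.5 = 96.25 → 96.
cuff: 8.5 × 5.5 = 46.75 → 47.
button band: 2.5 × 5.5 = 13.75 → 14.
left front: 10.5 × 5.5 = 57.75 → 58.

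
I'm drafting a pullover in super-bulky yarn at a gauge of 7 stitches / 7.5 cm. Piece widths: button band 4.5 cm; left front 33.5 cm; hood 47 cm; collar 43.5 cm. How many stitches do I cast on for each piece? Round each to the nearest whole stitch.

Rate = 7/7.5 = 0.933 sts per cm.
button band: 4.5 × 0.933 = 4.20 → 4.
left front: 33.5 × 0.933 = 31.27 → 31.
hood: 47 × 0.933 = 43.87 → 44.
collar: 43.5 × 0.933 = 40.60 → 41.

button band 4; left front 31; hood 44; collar 41.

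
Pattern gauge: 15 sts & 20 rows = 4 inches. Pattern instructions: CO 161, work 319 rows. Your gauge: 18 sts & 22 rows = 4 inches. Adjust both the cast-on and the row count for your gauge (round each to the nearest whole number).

Cast on 193 stitches; work 351 rows.

Stitches: 161 × 18/15 = 193.20 → 193.
Rows: 319 × 22/20 = 350.90 → 351.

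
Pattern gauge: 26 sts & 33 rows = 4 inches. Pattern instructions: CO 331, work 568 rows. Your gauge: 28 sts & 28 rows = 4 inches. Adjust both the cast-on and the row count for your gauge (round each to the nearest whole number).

Cast on 356 stitches; work 482 rows.

Stitches: 331 × 28/26 = 356.46 → 356.
Rows: 568 × 28/33 = 481.94 → 482.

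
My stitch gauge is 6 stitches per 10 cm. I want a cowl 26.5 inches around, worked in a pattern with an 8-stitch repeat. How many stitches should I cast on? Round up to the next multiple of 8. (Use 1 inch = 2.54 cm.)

26.5 in = 26.5 × 2.54 = 67.31 cm.
6 / 10 = 0.6 sts/cm.
67.31 × 0.6 = 40.39 sts.
→ 48.

48 stitches.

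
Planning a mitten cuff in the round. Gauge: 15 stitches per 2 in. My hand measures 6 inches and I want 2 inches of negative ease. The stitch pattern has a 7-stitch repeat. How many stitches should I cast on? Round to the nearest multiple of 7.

Finished = 6 − 2 = 4 inches.
15 / 2 = 7.5 sts/in.
4 × 7.5 = 30.00 sts.
Nearest multiple of 7: 28.

CO 28 sts.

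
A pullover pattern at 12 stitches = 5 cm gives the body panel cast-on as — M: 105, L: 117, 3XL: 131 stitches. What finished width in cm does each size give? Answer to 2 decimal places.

12/5 = 2.4 sts per cm.
M: 105 / 2.4 = 43.750 → 43.75 cm.
L: 117 / 2.4 = 48.750 → 48.75 cm.
3XL: 131 / 2.4 = 54.583 → 54.58 cm.

M 43.75 cm; L 48.75 cm; 3XL 54.58 cm.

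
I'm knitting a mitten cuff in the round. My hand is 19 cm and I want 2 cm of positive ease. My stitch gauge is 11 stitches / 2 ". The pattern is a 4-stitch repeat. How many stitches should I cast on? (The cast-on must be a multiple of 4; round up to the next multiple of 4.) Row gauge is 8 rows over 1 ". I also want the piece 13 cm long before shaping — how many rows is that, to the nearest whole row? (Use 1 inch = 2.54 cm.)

Finished = 19 + 2 = 21 cm.
21 cm × 1/2.54 = 8.27 inches.
11/2 = 5.5 sts per in; 8.27 × 5.5 = 45.47 sts.
Next multiple of 4 → 48.
13 cm = 5.12 inches; × 8 = 40.94 → 41 rows.

Cast on 48 stitches; work 41 rows.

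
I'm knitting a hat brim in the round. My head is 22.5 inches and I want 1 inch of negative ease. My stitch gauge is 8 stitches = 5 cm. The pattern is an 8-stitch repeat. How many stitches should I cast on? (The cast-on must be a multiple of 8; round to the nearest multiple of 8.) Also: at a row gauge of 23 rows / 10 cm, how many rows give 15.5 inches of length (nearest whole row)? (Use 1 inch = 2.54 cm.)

Cast on 88 stitches; work 91 rows.

Finished = 22.5 − 1 = 21.5 inches.
21.5 inches × 2.54 = 54.61 cm.
8/5 = 1.6 sts per cm; 54.61 × 1.6 = 87.38 sts.
Nearest multiple of 8 → 88.
15.5 inches = 39.37 cm; × 2.3 = 90.55 → 91 rows.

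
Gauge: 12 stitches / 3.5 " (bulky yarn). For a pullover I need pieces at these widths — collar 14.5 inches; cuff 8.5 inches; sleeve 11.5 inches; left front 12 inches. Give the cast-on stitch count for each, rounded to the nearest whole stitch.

collar 50; cuff 29; sleeve 39; left front 41.

Rate = 12/3.5 = 3.429 sts per in.
collar: 14.5 × 3.429 = 49.71 → 50.
cuff: 8.5 × 3.429 = 29.14 → 29.
sleeve: 11.5 × 3.429 = 39.43 → 39.
left front: 12 × 3.429 = 41.14 → 41.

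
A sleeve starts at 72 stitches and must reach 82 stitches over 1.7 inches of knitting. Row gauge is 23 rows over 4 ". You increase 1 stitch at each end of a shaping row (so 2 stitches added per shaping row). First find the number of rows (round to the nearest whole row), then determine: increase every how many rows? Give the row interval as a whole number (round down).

Rows = 1.7 × 5.75 = 9.8 → 10 rows.
Stitches to add: 10 → 5 shaping rows (at 2 st each).
10 / 5 = 2.00 → every 2 rows.

Increase every 2nd row.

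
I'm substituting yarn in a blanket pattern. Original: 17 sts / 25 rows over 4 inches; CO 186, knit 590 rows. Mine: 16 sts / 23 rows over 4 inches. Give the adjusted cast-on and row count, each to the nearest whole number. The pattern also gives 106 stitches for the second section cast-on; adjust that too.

Cast on 175 stitches; work 543 rows; second section cast-on 100 stitches.

Stitches: 186 × 16/17 = 175.06 → 175.
Rows: 590 × 23/25 = 542.80 → 543.
second section cast-on: 106 × 16/17 = 99.76 → 100.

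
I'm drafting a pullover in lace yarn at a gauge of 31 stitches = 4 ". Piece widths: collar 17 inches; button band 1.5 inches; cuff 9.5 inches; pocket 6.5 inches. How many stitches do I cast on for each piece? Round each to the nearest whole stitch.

Rate = 31/4 = 7.75 sts per in.
collar: 17 × 7.75 = 131.75 → 132.
button band: 1.5 × 7.75 = 11.62 → 12.
cuff: 9.5 × 7.75 = 73.62 → 74.
pocket: 6.5 × 7.75 = 50.38 → 50.

collar 132; button band 12; cuff 74; pocket 50.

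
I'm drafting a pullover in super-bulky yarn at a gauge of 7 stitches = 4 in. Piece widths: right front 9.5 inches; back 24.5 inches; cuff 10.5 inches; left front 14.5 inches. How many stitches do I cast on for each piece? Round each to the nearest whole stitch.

right front 17; back 43; cuff 18; left front 25.

Rate = 7/4 = 1.75 sts per in.
right front: 9.5 × 1.75 = 16.62 → 17.
back: 24.5 × 1.75 = 42.88 → 43.
cuff: 10.5 × 1.75 = 18.38 → 18.
left front: 14.5 × 1.75 = 25.38 → 25.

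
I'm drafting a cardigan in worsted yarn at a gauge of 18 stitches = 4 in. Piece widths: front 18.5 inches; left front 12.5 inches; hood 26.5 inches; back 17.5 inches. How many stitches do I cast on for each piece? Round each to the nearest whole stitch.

Rate = 18/4 = 4.5 sts per in.
front: 18.5 × 4.5 = 83.25 → 83.
left front: 12.5 × 4.5 = 56.25 → 56.
hood: 26.5 × 4.5 = 119.25 → 119.
back: 17.5 × 4.5 = 78.75 → 79.

front 83; left front 56; hood 119; back 79.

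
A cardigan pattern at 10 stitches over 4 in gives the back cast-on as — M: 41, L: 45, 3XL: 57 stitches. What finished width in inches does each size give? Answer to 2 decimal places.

10/4 = 2.5 sts per in.
M: 41 / 2.5 = 16.400 → 16.40 in.
L: 45 / 2.5 = 18.000 → 18.00 in.
3XL: 57 / 2.5 = 22.800 → 22.80 in.

M 16.40 inches; L 18.00 inches; 3XL 22.80 inches.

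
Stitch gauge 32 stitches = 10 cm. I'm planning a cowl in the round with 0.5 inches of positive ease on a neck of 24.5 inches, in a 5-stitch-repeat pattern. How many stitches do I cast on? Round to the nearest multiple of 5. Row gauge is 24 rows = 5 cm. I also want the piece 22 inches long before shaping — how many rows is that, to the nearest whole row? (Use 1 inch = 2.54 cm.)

Cast on 205 stitches; work 268 rows.

Finished = 24.5 + 0.5 = 25 inches.
25 inches × 2.54 = 63.50 cm.
32/10 = 3.2 sts per cm; 63.50 × 3.2 = 203.20 sts.
Nearest multiple of 5 → 205.
22 inches = 55.88 cm; × 4.8 = 268.22 → 268 rows.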